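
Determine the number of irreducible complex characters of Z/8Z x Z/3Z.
24

Explanation: The number of irreducible complex representations of a finite group equals its number of conjugacy classes. Z/8Z x Z/3Z is abelian of order 24, so every element is its own conjugacy class: 24 classes, so Z/8Z x Z/3Z (order 24) has exactly 24 irreducible complex representations.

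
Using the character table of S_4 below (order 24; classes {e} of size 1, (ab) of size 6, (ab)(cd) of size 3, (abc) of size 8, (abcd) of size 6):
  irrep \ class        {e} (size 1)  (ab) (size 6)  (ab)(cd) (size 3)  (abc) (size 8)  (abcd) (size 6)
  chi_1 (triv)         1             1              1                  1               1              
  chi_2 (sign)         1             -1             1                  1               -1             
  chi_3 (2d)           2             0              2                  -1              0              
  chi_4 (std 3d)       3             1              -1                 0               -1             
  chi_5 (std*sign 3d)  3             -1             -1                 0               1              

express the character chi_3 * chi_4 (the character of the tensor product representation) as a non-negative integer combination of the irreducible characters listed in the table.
chi_3 tensor chi_4 = chi_4 + chi_5 (all other irreducibles have multiplicity 0).

Argument: The character of a tensor product is the pointwise product (chi_3 * chi_4)(C) = chi_3(C) * chi_4(C):
  {e}: (2)*(3), (ab): (0)*(1), (ab)(cd): (2)*(-1), (abc): (-1)*(0), (abcd): (0)*(-1)
so (chi_3 * chi_4) takes values
  {e} -> 6, (ab) -> 0, (ab)(cd) -> -2, (abc) -> 0, (abcd) -> 0.
Now take the inner product of this character with each irreducible chi from the table, <chi_3*chi_4, chi> = (1/24) sum_C |C| (chi_3*chi_4)(C) conj(chi(C)):
  <chi_3*chi_4, chi_1> = (1/24)[1*(6)*conj(1) + 6*(0)*conj(1) + 3*(-2)*conj(1) + 8*(0)*conj(1) + 6*(0)*conj(1)]
      = (1/24)[(6) + (0) + (-6) + (0) + (0)] = 0/24 = 0
  <chi_3*chi_4, chi_2> = (1/24)[1*(6)*conj(1) + 6*(0)*conj(-1) + 3*(-2)*conj(1) + 8*(0)*conj(1) + 6*(0)*conj(-1)]
      = (1/24)[(6) + (0) + (-6) + (0) + (0)] = 0/24 = 0
  <chi_3*chi_4, chi_3> = (1/24)[1*(6)*conj(2) + 6*(0)*conj(0) + 3*(-2)*conj(2) + 8*(0)*conj(-1) + 6*(0)*conj(0)]
      = (1/24)[(12) + (0) + (-12) + (0) + (0)] = 0/24 = 0
  <chi_3*chi_4, chi_4> = (1/24)[1*(6)*conj(3) + 6*(0)*conj(1) + 3*(-2)*conj(-1) + 8*(0)*conj(0) + 6*(0)*conj(-1)]
      = (1/24)[(18) + (0) + (6) + (0) + (0)] = 24/24 = 1
  <chi_3*chi_4, chi_5> = (1/24)[1*(6)*conj(3) + 6*(0)*conj(-1) + 3*(-2)*conj(-1) + 8*(0)*conj(0) + 6*(0)*conj(1)]
      = (1/24)[(18) + (0) + (6) + (0) + (0)] = 24/24 = 1
Hence the multiplicities are chi_4: 1, chi_5: 1. Dimension check: dim(chi_3)*dim(chi_4) = 2*3 = 6 and sum (mult * dim) = 1*3 + 1*3 = 6.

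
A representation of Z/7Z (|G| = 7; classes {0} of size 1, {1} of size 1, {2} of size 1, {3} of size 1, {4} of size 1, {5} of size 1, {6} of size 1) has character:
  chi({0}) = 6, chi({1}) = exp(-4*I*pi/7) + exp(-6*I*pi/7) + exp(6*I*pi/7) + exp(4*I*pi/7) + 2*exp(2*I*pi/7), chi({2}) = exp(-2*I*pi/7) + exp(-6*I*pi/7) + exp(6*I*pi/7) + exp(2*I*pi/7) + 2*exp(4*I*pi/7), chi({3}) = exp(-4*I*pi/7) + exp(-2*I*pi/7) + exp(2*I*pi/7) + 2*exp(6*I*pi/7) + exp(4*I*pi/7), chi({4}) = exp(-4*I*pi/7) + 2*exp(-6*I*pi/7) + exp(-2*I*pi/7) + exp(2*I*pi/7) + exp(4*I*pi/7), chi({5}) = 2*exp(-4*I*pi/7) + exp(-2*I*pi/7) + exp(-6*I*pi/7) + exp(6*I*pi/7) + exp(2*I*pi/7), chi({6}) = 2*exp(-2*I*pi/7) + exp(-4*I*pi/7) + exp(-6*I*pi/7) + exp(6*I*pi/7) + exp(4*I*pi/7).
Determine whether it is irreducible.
Not irreducible (reducible): <chi, chi> = 8 > 1.

<chi, chi> = (1/|G|) sum_C |C| * |chi(C)|^2 = (1/7)[1*|6|^2 + 1*|exp(-4*I*pi/7) + exp(-6*I*pi/7) + exp(6*I*pi/7) + exp(4*I*pi/7) + 2*exp(2*I*pi/7)|^2 + 1*|exp(-2*I*pi/7) + exp(-6*I*pi/7) + exp(6*I*pi/7) + exp(2*I*pi/7) + 2*exp(4*I*pi/7)|^2 + 1*|exp(-4*I*pi/7) + exp(-2*I*pi/7) + exp(2*I*pi/7) + 2*exp(6*I*pi/7) + exp(4*I*pi/7)|^2 + 1*|exp(-4*I*pi/7) + 2*exp(-6*I*pi/7) + exp(-2*I*pi/7) + exp(2*I*pi/7) + exp(4*I*pi/7)|^2 + 1*|2*exp(-4*I*pi/7) + exp(-2*I*pi/7) + exp(-6*I*pi/7) + exp(6*I*pi/7) + exp(2*I*pi/7)|^2 + 1*|2*exp(-2*I*pi/7) + exp(-4*I*pi/7) + exp(-6*I*pi/7) + exp(6*I*pi/7) + exp(4*I*pi/7)|^2]
  = (1/7)[(36) + (8 + 5*exp(-2*I*pi/7) + 4*exp(-4*I*pi/7) + 5*exp(-6*I*pi/7) + 5*exp(6*I*pi/7) + 4*exp(4*I*pi/7) + 5*exp(2*I*pi/7)) + (8 + 5*exp(-4*I*pi/7) + 5*exp(-2*I*pi/7) + 4*exp(-6*I*pi/7) + 4*exp(6*I*pi/7) + 5*exp(2*I*pi/7) + 5*exp(4*I*pi/7)) + (8 + 5*exp(-4*I*pi/7) + 4*exp(-2*I*pi/7) + 5*exp(-6*I*pi/7) + 5*exp(6*I*pi/7) + 4*exp(2*I*pi/7) + 5*exp(4*I*pi/7)) + (8 + 5*exp(-4*I*pi/7) + 4*exp(-2*I*pi/7) + 5*exp(-6*I*pi/7) + 5*exp(6*I*pi/7) + 4*exp(2*I*pi/7) + 5*exp(4*I*pi/7)) + (8 + 5*exp(-4*I*pi/7) + 5*exp(-2*I*pi/7) + 4*exp(-6*I*pi/7) + 4*exp(6*I*pi/7) + 5*exp(2*I*pi/7) + 5*exp(4*I*pi/7)) + (8 + 5*exp(-2*I*pi/7) + 4*exp(-4*I*pi/7) + 5*exp(-6*I*pi/7) + 5*exp(6*I*pi/7) + 4*exp(4*I*pi/7) + 5*exp(2*I*pi/7))] = 56/7 = 8.
(Exp terms are combined using exp(i*s)*conj(exp(i*t)) = exp(i*(s-t)), and sums of them are collapsed using the identity that for every m > 1 the m distinct m-th roots of unity sum to 0, e.g. 1 + exp(2*I*pi/3) + exp(-2*I*pi/3) = 0.)
A character is irreducible iff <chi, chi> = 1, so this representation is reducible.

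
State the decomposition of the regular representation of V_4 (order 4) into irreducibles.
Each irreducible V_i of dimension d_i appears with multiplicity d_i, i.e. rho_reg = (direct sum over all irreducibles V_i) d_i V_i. The irreducible dimensions for V_4 are 1, 1, 1, 1: 4 irreducibles of dimension 1, each with multiplicity 1. Total dimension 4*1*1 = 4 = |G|.

General theorem: in the regular representation of a finite group G, each irreducible appears with multiplicity equal to its dimension. Check: dim(rho_reg) = sum d_i^2 = 1 + 1 + 1 + 1 = 4 = |G|.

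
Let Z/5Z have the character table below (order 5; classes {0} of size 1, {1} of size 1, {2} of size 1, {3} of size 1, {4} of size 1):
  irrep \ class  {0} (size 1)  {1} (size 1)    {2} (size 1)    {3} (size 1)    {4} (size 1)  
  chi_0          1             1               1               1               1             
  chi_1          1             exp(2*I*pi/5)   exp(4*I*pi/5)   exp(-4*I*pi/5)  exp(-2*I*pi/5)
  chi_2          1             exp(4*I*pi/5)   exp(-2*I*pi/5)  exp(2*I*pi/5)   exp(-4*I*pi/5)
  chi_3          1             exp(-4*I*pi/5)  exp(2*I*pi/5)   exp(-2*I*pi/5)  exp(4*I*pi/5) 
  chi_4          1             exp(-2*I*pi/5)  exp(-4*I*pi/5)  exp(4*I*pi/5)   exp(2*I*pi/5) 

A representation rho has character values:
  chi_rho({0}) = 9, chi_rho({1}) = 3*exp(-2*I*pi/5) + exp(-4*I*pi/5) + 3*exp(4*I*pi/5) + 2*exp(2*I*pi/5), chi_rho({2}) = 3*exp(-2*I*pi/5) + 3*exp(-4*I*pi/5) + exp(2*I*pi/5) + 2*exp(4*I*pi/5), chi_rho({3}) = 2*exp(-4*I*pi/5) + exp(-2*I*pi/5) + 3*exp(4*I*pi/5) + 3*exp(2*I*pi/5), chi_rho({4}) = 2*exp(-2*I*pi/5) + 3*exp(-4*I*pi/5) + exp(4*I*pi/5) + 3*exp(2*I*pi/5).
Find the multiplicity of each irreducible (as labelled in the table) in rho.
Multiplicities: chi_0: 0, chi_1: 2, chi_2: 3, chi_3: 1, chi_4: 3.

Justification: Use <chi_rho, chi> = (1/|G|) sum_C |C| * chi_rho(C) * conj(chi(C)) with |G| = 5 for each irreducible chi in the table:
  <chi_rho, chi_0> = (1/5)[1*(9)*conj(1) + 1*(3*exp(-2*I*pi/5) + exp(-4*I*pi/5) + 3*exp(4*I*pi/5) + 2*exp(2*I*pi/5))*conj(1) + 1*(3*exp(-2*I*pi/5) + 3*exp(-4*I*pi/5) + exp(2*I*pi/5) + 2*exp(4*I*pi/5))*conj(1) + 1*(2*exp(-4*I*pi/5) + exp(-2*I*pi/5) + 3*exp(4*I*pi/5) + 3*exp(2*I*pi/5))*conj(1) + 1*(2*exp(-2*I*pi/5) + 3*exp(-4*I*pi/5) + exp(4*I*pi/5) + 3*exp(2*I*pi/5))*conj(1)]
      = (1/5)[(9) + (3*exp(-2*I*pi/5) + exp(-4*I*pi/5) + 3*exp(4*I*pi/5) + 2*exp(2*I*pi/5)) + (3*exp(-2*I*pi/5) + 3*exp(-4*I*pi/5) + exp(2*I*pi/5) + 2*exp(4*I*pi/5)) + (2*exp(-4*I*pi/5) + exp(-2*I*pi/5) + 3*exp(4*I*pi/5) + 3*exp(2*I*pi/5)) + (2*exp(-2*I*pi/5) + 3*exp(-4*I*pi/5) + exp(4*I*pi/5) + 3*exp(2*I*pi/5))] = 0/5 = 0
  <chi_rho, chi_1> = (1/5)[1*(9)*conj(1) + 1*(3*exp(-2*I*pi/5) + exp(-4*I*pi/5) + 3*exp(4*I*pi/5) + 2*exp(2*I*pi/5))*conj(exp(2*I*pi/5)) + 1*(3*exp(-2*I*pi/5) + 3*exp(-4*I*pi/5) + exp(2*I*pi/5) + 2*exp(4*I*pi/5))*conj(exp(4*I*pi/5)) + 1*(2*exp(-4*I*pi/5) + exp(-2*I*pi/5) + 3*exp(4*I*pi/5) + 3*exp(2*I*pi/5))*conj(exp(-4*I*pi/5)) + 1*(2*exp(-2*I*pi/5) + 3*exp(-4*I*pi/5) + exp(4*I*pi/5) + 3*exp(2*I*pi/5))*conj(exp(-2*I*pi/5))]
      = (1/5)[(9) + (2 + 3*exp(-4*I*pi/5) + exp(4*I*pi/5) + 3*exp(2*I*pi/5)) + (2 + exp(-2*I*pi/5) + 3*exp(4*I*pi/5) + 3*exp(2*I*pi/5)) + (2 + 3*exp(-2*I*pi/5) + 3*exp(-4*I*pi/5) + exp(2*I*pi/5)) + (2 + 3*exp(-2*I*pi/5) + exp(-4*I*pi/5) + 3*exp(4*I*pi/5))] = 10/5 = 2
  <chi_rho, chi_2> = (1/5)[1*(9)*conj(1) + 1*(3*exp(-2*I*pi/5) + exp(-4*I*pi/5) + 3*exp(4*I*pi/5) + 2*exp(2*I*pi/5))*conj(exp(4*I*pi/5)) + 1*(3*exp(-2*I*pi/5) + 3*exp(-4*I*pi/5) + exp(2*I*pi/5) + 2*exp(4*I*pi/5))*conj(exp(-2*I*pi/5)) + 1*(2*exp(-4*I*pi/5) + exp(-2*I*pi/5) + 3*exp(4*I*pi/5) + 3*exp(2*I*pi/5))*conj(exp(2*I*pi/5)) + 1*(2*exp(-2*I*pi/5) + 3*exp(-4*I*pi/5) + exp(4*I*pi/5) + 3*exp(2*I*pi/5))*conj(exp(-4*I*pi/5))]
      = (1/5)[(9) + (3 + 2*exp(-2*I*pi/5) + exp(2*I*pi/5) + 3*exp(4*I*pi/5)) + (3 + 3*exp(-2*I*pi/5) + 2*exp(-4*I*pi/5) + exp(4*I*pi/5)) + (3 + exp(-4*I*pi/5) + 2*exp(4*I*pi/5) + 3*exp(2*I*pi/5)) + (3 + 3*exp(-4*I*pi/5) + exp(-2*I*pi/5) + 2*exp(2*I*pi/5))] = 15/5 = 3
  <chi_rho, chi_3> = (1/5)[1*(9)*conj(1) + 1*(3*exp(-2*I*pi/5) + exp(-4*I*pi/5) + 3*exp(4*I*pi/5) + 2*exp(2*I*pi/5))*conj(exp(-4*I*pi/5)) + 1*(3*exp(-2*I*pi/5) + 3*exp(-4*I*pi/5) + exp(2*I*pi/5) + 2*exp(4*I*pi/5))*conj(exp(2*I*pi/5)) + 1*(2*exp(-4*I*pi/5) + exp(-2*I*pi/5) + 3*exp(4*I*pi/5) + 3*exp(2*I*pi/5))*conj(exp(-2*I*pi/5)) + 1*(2*exp(-2*I*pi/5) + 3*exp(-4*I*pi/5) + exp(4*I*pi/5) + 3*exp(2*I*pi/5))*conj(exp(4*I*pi/5))]
      = (1/5)[(9) + (1 + 3*exp(-2*I*pi/5) + 2*exp(-4*I*pi/5) + 3*exp(2*I*pi/5)) + (1 + 3*exp(-4*I*pi/5) + 3*exp(4*I*pi/5) + 2*exp(2*I*pi/5)) + (1 + 2*exp(-2*I*pi/5) + 3*exp(-4*I*pi/5) + 3*exp(4*I*pi/5)) + (1 + 3*exp(-2*I*pi/5) + 2*exp(4*I*pi/5) + 3*exp(2*I*pi/5))] = 5/5 = 1
  <chi_rho, chi_4> = (1/5)[1*(9)*conj(1) + 1*(3*exp(-2*I*pi/5) + exp(-4*I*pi/5) + 3*exp(4*I*pi/5) + 2*exp(2*I*pi/5))*conj(exp(-2*I*pi/5)) + 1*(3*exp(-2*I*pi/5) + 3*exp(-4*I*pi/5) + exp(2*I*pi/5) + 2*exp(4*I*pi/5))*conj(exp(-4*I*pi/5)) + 1*(2*exp(-4*I*pi/5) + exp(-2*I*pi/5) + 3*exp(4*I*pi/5) + 3*exp(2*I*pi/5))*conj(exp(4*I*pi/5)) + 1*(2*exp(-2*I*pi/5) + 3*exp(-4*I*pi/5) + exp(4*I*pi/5) + 3*exp(2*I*pi/5))*conj(exp(2*I*pi/5))]
      = (1/5)[(9) + (3 + 3*exp(-4*I*pi/5) + exp(-2*I*pi/5) + 2*exp(4*I*pi/5)) + (3 + 2*exp(-2*I*pi/5) + exp(-4*I*pi/5) + 3*exp(2*I*pi/5)) + (3 + 3*exp(-2*I*pi/5) + exp(4*I*pi/5) + 2*exp(2*I*pi/5)) + (3 + 2*exp(-4*I*pi/5) + exp(2*I*pi/5) + 3*exp(4*I*pi/5))] = 15/5 = 3
(Exp terms are combined using exp(i*s)*conj(exp(i*t)) = exp(i*(s-t)), and sums of them are collapsed using the identity that for every m > 1 the m distinct m-th roots of unity sum to 0, e.g. 1 + exp(2*I*pi/3) + exp(-2*I*pi/3) = 0.)
Dimension check: dim(rho) = sum (mult * dim) = 0*1 + 2*1 + 3*1 + 1*1 + 3*1 = 9 = chi_rho(e) = 9.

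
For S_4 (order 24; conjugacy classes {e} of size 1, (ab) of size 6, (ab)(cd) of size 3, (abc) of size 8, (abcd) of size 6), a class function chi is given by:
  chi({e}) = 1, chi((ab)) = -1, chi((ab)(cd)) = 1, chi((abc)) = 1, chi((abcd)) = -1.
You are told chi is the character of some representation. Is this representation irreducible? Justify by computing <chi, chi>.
Irreducible: <chi, chi> = 1.

Working: <chi, chi> = (1/|G|) sum_C |C| * |chi(C)|^2 = (1/24)[1*|1|^2 + 6*|-1|^2 + 3*|1|^2 + 8*|1|^2 + 6*|-1|^2]
  = (1/24)[(1) + (6) + (3) + (8) + (6)] = 24/24 = 1.
A character is irreducible iff <chi, chi> = 1, so this representation is irreducible.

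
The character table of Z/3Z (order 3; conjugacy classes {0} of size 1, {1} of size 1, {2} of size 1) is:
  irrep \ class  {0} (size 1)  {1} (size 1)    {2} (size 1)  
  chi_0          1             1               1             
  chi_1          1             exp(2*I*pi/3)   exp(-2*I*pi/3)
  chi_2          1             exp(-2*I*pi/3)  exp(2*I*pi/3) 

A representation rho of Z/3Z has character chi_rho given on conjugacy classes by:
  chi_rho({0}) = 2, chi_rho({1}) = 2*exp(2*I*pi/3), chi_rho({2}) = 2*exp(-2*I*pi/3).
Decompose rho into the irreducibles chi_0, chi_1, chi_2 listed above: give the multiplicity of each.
Multiplicities: chi_0: 0, chi_1: 2, chi_2: 0.

Why: Use <chi_rho, chi> = (1/|G|) sum_C |C| * chi_rho(C) * conj(chi(C)) with |G| = 3 for each irreducible chi in the table:
  <chi_rho, chi_0> = (1/3)[1*(2)*conj(1) + 1*(2*exp(2*I*pi/3))*conj(1) + 1*(2*exp(-2*I*pi/3))*conj(1)]
      = (1/3)[(2) + (2*exp(2*I*pi/3)) + (2*exp(-2*I*pi/3))] = 0/3 = 0
  <chi_rho, chi_1> = (1/3)[1*(2)*conj(1) + 1*(2*exp(2*I*pi/3))*conj(exp(2*I*pi/3)) + 1*(2*exp(-2*I*pi/3))*conj(exp(-2*I*pi/3))]
      = (1/3)[(2) + (2) + (2)] = 6/3 = 2
  <chi_rho, chi_2> = (1/3)[1*(2)*conj(1) + 1*(2*exp(2*I*pi/3))*conj(exp(-2*I*pi/3)) + 1*(2*exp(-2*I*pi/3))*conj(exp(2*I*pi/3))]
      = (1/3)[(2) + (2*exp(-2*I*pi/3)) + (2*exp(2*I*pi/3))] = 0/3 = 0
(Exp terms are combined using exp(i*s)*conj(exp(i*t)) = exp(i*(s-t)), and sums of them are collapsed using the identity that for every m > 1 the m distinct m-th roots of unity sum to 0, e.g. 1 + exp(2*I*pi/3) + exp(-2*I*pi/3) = 0.)
Dimension check: dim(rho) = sum (mult * dim) = 0*1 + 2*1 + 0*1 = 2 = chi_rho(e) = 2.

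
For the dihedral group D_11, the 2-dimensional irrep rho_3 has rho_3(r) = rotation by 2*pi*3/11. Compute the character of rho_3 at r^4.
chi_{rho_3}(r^4) = 2*cos(2*pi*3*4/11) = 2*cos(24*pi/11)

Justification: rho_3(r^4) is rotation by angle 2*pi*3*4/11, whose trace is 2*cos(2*pi*3*4/11) = 2*cos(24*pi/11).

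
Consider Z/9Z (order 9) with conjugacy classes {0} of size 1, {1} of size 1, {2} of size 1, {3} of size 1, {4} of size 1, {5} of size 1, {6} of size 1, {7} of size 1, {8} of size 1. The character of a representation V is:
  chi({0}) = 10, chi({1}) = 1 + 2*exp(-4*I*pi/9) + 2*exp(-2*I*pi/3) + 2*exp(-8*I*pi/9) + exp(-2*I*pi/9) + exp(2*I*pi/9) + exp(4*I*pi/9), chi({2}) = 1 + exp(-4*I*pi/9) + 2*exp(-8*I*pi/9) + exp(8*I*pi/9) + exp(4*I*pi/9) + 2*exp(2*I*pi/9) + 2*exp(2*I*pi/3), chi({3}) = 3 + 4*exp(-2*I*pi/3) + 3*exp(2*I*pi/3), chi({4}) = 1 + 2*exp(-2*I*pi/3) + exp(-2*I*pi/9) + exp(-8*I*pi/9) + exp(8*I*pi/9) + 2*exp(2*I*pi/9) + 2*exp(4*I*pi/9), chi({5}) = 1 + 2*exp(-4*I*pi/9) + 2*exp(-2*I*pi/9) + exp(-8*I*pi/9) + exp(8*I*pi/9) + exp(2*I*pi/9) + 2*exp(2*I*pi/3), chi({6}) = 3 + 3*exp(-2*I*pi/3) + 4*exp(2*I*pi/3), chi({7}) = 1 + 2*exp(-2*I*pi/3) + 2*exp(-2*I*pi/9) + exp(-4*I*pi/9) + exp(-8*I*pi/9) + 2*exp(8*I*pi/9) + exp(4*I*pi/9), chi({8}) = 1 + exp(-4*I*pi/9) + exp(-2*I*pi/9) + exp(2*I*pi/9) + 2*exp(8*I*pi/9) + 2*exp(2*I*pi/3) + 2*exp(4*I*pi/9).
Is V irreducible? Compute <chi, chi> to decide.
Not irreducible (reducible): <chi, chi> = 16 > 1.

Why: <chi, chi> = (1/|G|) sum_C |C| * |chi(C)|^2 = (1/9)[1*|10|^2 + 1*|1 + 2*exp(-4*I*pi/9) + 2*exp(-2*I*pi/3) + 2*exp(-8*I*pi/9) + exp(-2*I*pi/9) + exp(2*I*pi/9) + exp(4*I*pi/9)|^2 + 1*|1 + exp(-4*I*pi/9) + 2*exp(-8*I*pi/9) + exp(8*I*pi/9) + exp(4*I*pi/9) + 2*exp(2*I*pi/9) + 2*exp(2*I*pi/3)|^2 + 1*|3 + 4*exp(-2*I*pi/3) + 3*exp(2*I*pi/3)|^2 + 1*|1 + 2*exp(-2*I*pi/3) + exp(-2*I*pi/9) + exp(-8*I*pi/9) + exp(8*I*pi/9) + 2*exp(2*I*pi/9) + 2*exp(4*I*pi/9)|^2 + 1*|1 + 2*exp(-4*I*pi/9) + 2*exp(-2*I*pi/9) + exp(-8*I*pi/9) + exp(8*I*pi/9) + exp(2*I*pi/9) + 2*exp(2*I*pi/3)|^2 + 1*|3 + 3*exp(-2*I*pi/3) + 4*exp(2*I*pi/3)|^2 + 1*|1 + 2*exp(-2*I*pi/3) + 2*exp(-2*I*pi/9) + exp(-4*I*pi/9) + exp(-8*I*pi/9) + 2*exp(8*I*pi/9) + exp(4*I*pi/9)|^2 + 1*|1 + exp(-4*I*pi/9) + exp(-2*I*pi/9) + exp(2*I*pi/9) + 2*exp(8*I*pi/9) + 2*exp(2*I*pi/3) + 2*exp(4*I*pi/9)|^2]
  = (1/9)[(100) + (16 + 10*exp(-4*I*pi/9) + 13*exp(-2*I*pi/9) + 9*exp(-2*I*pi/3) + 10*exp(-8*I*pi/9) + 10*exp(8*I*pi/9) + 9*exp(2*I*pi/3) + 13*exp(2*I*pi/9) + 10*exp(4*I*pi/9)) + (16 + 13*exp(-4*I*pi/9) + 9*exp(-2*I*pi/3) + 10*exp(-2*I*pi/9) + 10*exp(-8*I*pi/9) + 10*exp(8*I*pi/9) + 10*exp(2*I*pi/9) + 9*exp(2*I*pi/3) + 13*exp(4*I*pi/9)) + (1) + (16 + 10*exp(-4*I*pi/9) + 9*exp(-2*I*pi/3) + 10*exp(-2*I*pi/9) + 13*exp(-8*I*pi/9) + 13*exp(8*I*pi/9) + 10*exp(2*I*pi/9) + 9*exp(2*I*pi/3) + 10*exp(4*I*pi/9)) + (16 + 10*exp(-4*I*pi/9) + 9*exp(-2*I*pi/3) + 10*exp(-2*I*pi/9) + 13*exp(-8*I*pi/9) + 13*exp(8*I*pi/9) + 10*exp(2*I*pi/9) + 9*exp(2*I*pi/3) + 10*exp(4*I*pi/9)) + (1) + (16 + 13*exp(-4*I*pi/9) + 9*exp(-2*I*pi/3) + 10*exp(-2*I*pi/9) + 10*exp(-8*I*pi/9) + 10*exp(8*I*pi/9) + 10*exp(2*I*pi/9) + 9*exp(2*I*pi/3) + 13*exp(4*I*pi/9)) + (16 + 10*exp(-4*I*pi/9) + 13*exp(-2*I*pi/9) + 9*exp(-2*I*pi/3) + 10*exp(-8*I*pi/9) + 10*exp(8*I*pi/9) + 9*exp(2*I*pi/3) + 13*exp(2*I*pi/9) + 10*exp(4*I*pi/9))] = 144/9 = 16.
(Exp terms are combined using exp(i*s)*conj(exp(i*t)) = exp(i*(s-t)), and sums of them are collapsed using the identity that for every m > 1 the m distinct m-th roots of unity sum to 0, e.g. 1 + exp(2*I*pi/3) + exp(-2*I*pi/3) = 0.)
A character is irreducible iff <chi, chi> = 1, so this representation is reducible.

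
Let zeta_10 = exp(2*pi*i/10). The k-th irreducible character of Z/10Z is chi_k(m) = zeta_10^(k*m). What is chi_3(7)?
chi_3(7) = zeta_10^21 = exp(I*pi/5)

Reasoning: chi_3(7) = zeta_10^(3*7) = zeta_10^21. Since zeta_10^10 = 1, this equals zeta_10^1 = exp(2*pi*i*1/10) = exp(I*pi/5).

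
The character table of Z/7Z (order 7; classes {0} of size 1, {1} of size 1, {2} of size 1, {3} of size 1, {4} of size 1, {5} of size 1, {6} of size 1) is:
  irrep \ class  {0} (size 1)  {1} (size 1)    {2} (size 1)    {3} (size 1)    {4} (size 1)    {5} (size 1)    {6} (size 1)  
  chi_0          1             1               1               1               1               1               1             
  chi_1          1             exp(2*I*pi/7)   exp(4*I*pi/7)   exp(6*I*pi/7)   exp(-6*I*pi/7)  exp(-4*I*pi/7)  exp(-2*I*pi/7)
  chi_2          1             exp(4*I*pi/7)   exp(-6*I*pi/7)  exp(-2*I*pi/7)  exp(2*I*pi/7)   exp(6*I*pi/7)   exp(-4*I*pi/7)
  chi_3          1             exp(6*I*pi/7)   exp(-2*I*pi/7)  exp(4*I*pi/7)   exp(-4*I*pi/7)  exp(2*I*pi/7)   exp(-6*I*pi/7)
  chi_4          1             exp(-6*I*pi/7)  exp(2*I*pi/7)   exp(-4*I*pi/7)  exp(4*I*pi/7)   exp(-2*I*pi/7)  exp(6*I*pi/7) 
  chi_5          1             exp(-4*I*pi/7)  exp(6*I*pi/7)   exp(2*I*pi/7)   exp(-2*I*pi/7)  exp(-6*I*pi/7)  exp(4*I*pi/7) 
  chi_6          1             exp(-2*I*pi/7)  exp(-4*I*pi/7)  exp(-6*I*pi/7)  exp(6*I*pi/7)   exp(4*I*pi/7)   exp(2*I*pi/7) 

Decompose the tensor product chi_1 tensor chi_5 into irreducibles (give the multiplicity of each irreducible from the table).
chi_1 tensor chi_5 = chi_6 (all other irreducibles have multiplicity 0).

Working: The character of a tensor product is the pointwise product (chi_1 * chi_5)(C) = chi_1(C) * chi_5(C):
  {0}: (1)*(1), {1}: (exp(2*I*pi/7))*(exp(-4*I*pi/7)), {2}: (exp(4*I*pi/7))*(exp(6*I*pi/7)), {3}: (exp(6*I*pi/7))*(exp(2*I*pi/7)), {4}: (exp(-6*I*pi/7))*(exp(-2*I*pi/7)), {5}: (exp(-4*I*pi/7))*(exp(-6*I*pi/7)), {6}: (exp(-2*I*pi/7))*(exp(4*I*pi/7))
so (chi_1 * chi_5) takes values
  {0} -> 1, {1} -> exp(-2*I*pi/7), {2} -> exp(-4*I*pi/7), {3} -> exp(-6*I*pi/7), {4} -> exp(6*I*pi/7), {5} -> exp(4*I*pi/7), {6} -> exp(2*I*pi/7).
Now take the inner product of this character with each irreducible chi from the table, <chi_1*chi_5, chi> = (1/7) sum_C |C| (chi_1*chi_5)(C) conj(chi(C)):
  <chi_1*chi_5, chi_0> = (1/7)[1*(1)*conj(1) + 1*(exp(-2*I*pi/7))*conj(1) + 1*(exp(-4*I*pi/7))*conj(1) + 1*(exp(-6*I*pi/7))*conj(1) + 1*(exp(6*I*pi/7))*conj(1) + 1*(exp(4*I*pi/7))*conj(1) + 1*(exp(2*I*pi/7))*conj(1)]
      = (1/7)[(1) + (exp(-2*I*pi/7)) + (exp(-4*I*pi/7)) + (exp(-6*I*pi/7)) + (exp(6*I*pi/7)) + (exp(4*I*pi/7)) + (exp(2*I*pi/7))] = 0/7 = 0
  <chi_1*chi_5, chi_1> = (1/7)[1*(1)*conj(1) + 1*(exp(-2*I*pi/7))*conj(exp(2*I*pi/7)) + 1*(exp(-4*I*pi/7))*conj(exp(4*I*pi/7)) + 1*(exp(-6*I*pi/7))*conj(exp(6*I*pi/7)) + 1*(exp(6*I*pi/7))*conj(exp(-6*I*pi/7)) + 1*(exp(4*I*pi/7))*conj(exp(-4*I*pi/7)) + 1*(exp(2*I*pi/7))*conj(exp(-2*I*pi/7))]
      = (1/7)[(1) + (exp(-4*I*pi/7)) + (exp(6*I*pi/7)) + (exp(2*I*pi/7)) + (exp(-2*I*pi/7)) + (exp(-6*I*pi/7)) + (exp(4*I*pi/7))] = 0/7 = 0
  <chi_1*chi_5, chi_2> = (1/7)[1*(1)*conj(1) + 1*(exp(-2*I*pi/7))*conj(exp(4*I*pi/7)) + 1*(exp(-4*I*pi/7))*conj(exp(-6*I*pi/7)) + 1*(exp(-6*I*pi/7))*conj(exp(-2*I*pi/7)) + 1*(exp(6*I*pi/7))*conj(exp(2*I*pi/7)) + 1*(exp(4*I*pi/7))*conj(exp(6*I*pi/7)) + 1*(exp(2*I*pi/7))*conj(exp(-4*I*pi/7))]
      = (1/7)[(1) + (exp(-6*I*pi/7)) + (exp(2*I*pi/7)) + (exp(-4*I*pi/7)) + (exp(4*I*pi/7)) + (exp(-2*I*pi/7)) + (exp(6*I*pi/7))] = 0/7 = 0
  <chi_1*chi_5, chi_3> = (1/7)[1*(1)*conj(1) + 1*(exp(-2*I*pi/7))*conj(exp(6*I*pi/7)) + 1*(exp(-4*I*pi/7))*conj(exp(-2*I*pi/7)) + 1*(exp(-6*I*pi/7))*conj(exp(4*I*pi/7)) + 1*(exp(6*I*pi/7))*conj(exp(-4*I*pi/7)) + 1*(exp(4*I*pi/7))*conj(exp(2*I*pi/7)) + 1*(exp(2*I*pi/7))*conj(exp(-6*I*pi/7))]
      = (1/7)[(1) + (exp(6*I*pi/7)) + (exp(-2*I*pi/7)) + (exp(4*I*pi/7)) + (exp(-4*I*pi/7)) + (exp(2*I*pi/7)) + (exp(-6*I*pi/7))] = 0/7 = 0
  <chi_1*chi_5, chi_4> = (1/7)[1*(1)*conj(1) + 1*(exp(-2*I*pi/7))*conj(exp(-6*I*pi/7)) + 1*(exp(-4*I*pi/7))*conj(exp(2*I*pi/7)) + 1*(exp(-6*I*pi/7))*conj(exp(-4*I*pi/7)) + 1*(exp(6*I*pi/7))*conj(exp(4*I*pi/7)) + 1*(exp(4*I*pi/7))*conj(exp(-2*I*pi/7)) + 1*(exp(2*I*pi/7))*conj(exp(6*I*pi/7))]
      = (1/7)[(1) + (exp(4*I*pi/7)) + (exp(-6*I*pi/7)) + (exp(-2*I*pi/7)) + (exp(2*I*pi/7)) + (exp(6*I*pi/7)) + (exp(-4*I*pi/7))] = 0/7 = 0
  <chi_1*chi_5, chi_5> = (1/7)[1*(1)*conj(1) + 1*(exp(-2*I*pi/7))*conj(exp(-4*I*pi/7)) + 1*(exp(-4*I*pi/7))*conj(exp(6*I*pi/7)) + 1*(exp(-6*I*pi/7))*conj(exp(2*I*pi/7)) + 1*(exp(6*I*pi/7))*conj(exp(-2*I*pi/7)) + 1*(exp(4*I*pi/7))*conj(exp(-6*I*pi/7)) + 1*(exp(2*I*pi/7))*conj(exp(4*I*pi/7))]
      = (1/7)[(1) + (exp(2*I*pi/7)) + (exp(4*I*pi/7)) + (exp(6*I*pi/7)) + (exp(-6*I*pi/7)) + (exp(-4*I*pi/7)) + (exp(-2*I*pi/7))] = 0/7 = 0
  <chi_1*chi_5, chi_6> = (1/7)[1*(1)*conj(1) + 1*(exp(-2*I*pi/7))*conj(exp(-2*I*pi/7)) + 1*(exp(-4*I*pi/7))*conj(exp(-4*I*pi/7)) + 1*(exp(-6*I*pi/7))*conj(exp(-6*I*pi/7)) + 1*(exp(6*I*pi/7))*conj(exp(6*I*pi/7)) + 1*(exp(4*I*pi/7))*conj(exp(4*I*pi/7)) + 1*(exp(2*I*pi/7))*conj(exp(2*I*pi/7))]
      = (1/7)[(1) + (1) + (1) + (1) + (1) + (1) + (1)] = 7/7 = 1
(Exp terms are combined using exp(i*s)*conj(exp(i*t)) = exp(i*(s-t)), and sums of them are collapsed using the identity that for every m > 1 the m distinct m-th roots of unity sum to 0, e.g. 1 + exp(2*I*pi/3) + exp(-2*I*pi/3) = 0.)
Hence the multiplicities are chi_6: 1. Dimension check: dim(chi_1)*dim(chi_5) = 1*1 = 1 and sum (mult * dim) = 1*1 = 1.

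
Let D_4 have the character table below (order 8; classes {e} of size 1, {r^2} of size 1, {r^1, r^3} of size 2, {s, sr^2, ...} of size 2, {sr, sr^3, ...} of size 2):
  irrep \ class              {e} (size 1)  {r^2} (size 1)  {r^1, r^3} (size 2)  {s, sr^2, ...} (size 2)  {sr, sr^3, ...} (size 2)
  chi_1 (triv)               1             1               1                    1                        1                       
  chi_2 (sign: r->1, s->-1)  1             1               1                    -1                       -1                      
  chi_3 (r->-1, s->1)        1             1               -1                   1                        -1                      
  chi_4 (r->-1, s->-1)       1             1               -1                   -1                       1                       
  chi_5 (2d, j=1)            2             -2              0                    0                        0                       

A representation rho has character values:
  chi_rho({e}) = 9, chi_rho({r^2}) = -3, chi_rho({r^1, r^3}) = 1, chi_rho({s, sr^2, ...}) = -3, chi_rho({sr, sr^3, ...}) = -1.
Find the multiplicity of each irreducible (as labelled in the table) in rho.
Multiplicities: chi_1: 0, chi_2: 2, chi_3: 0, chi_4: 1, chi_5: 3.

Proof sketch: Use <chi_rho, chi> = (1/|G|) sum_C |C| * chi_rho(C) * conj(chi(C)) with |G| = 8 for each irreducible chi in the table:
  <chi_rho, chi_1> = (1/8)[1*(9)*conj(1) + 1*(-3)*conj(1) + 2*(1)*conj(1) + 2*(-3)*conj(1) + 2*(-1)*conj(1)]
      = (1/8)[(9) + (-3) + (2) + (-6) + (-2)] = 0/8 = 0
  <chi_rho, chi_2> = (1/8)[1*(9)*conj(1) + 1*(-3)*conj(1) + 2*(1)*conj(1) + 2*(-3)*conj(-1) + 2*(-1)*conj(-1)]
      = (1/8)[(9) + (-3) + (2) + (6) + (2)] = 16/8 = 2
  <chi_rho, chi_3> = (1/8)[1*(9)*conj(1) + 1*(-3)*conj(1) + 2*(1)*conj(-1) + 2*(-3)*conj(1) + 2*(-1)*conj(-1)]
      = (1/8)[(9) + (-3) + (-2) + (-6) + (2)] = 0/8 = 0
  <chi_rho, chi_4> = (1/8)[1*(9)*conj(1) + 1*(-3)*conj(1) + 2*(1)*conj(-1) + 2*(-3)*conj(-1) + 2*(-1)*conj(1)]
      = (1/8)[(9) + (-3) + (-2) + (6) + (-2)] = 8/8 = 1
  <chi_rho, chi_5> = (1/8)[1*(9)*conj(2) + 1*(-3)*conj(-2) + 2*(1)*conj(0) + 2*(-3)*conj(0) + 2*(-1)*conj(0)]
      = (1/8)[(18) + (6) + (0) + (0) + (0)] = 24/8 = 3
Dimension check: dim(rho) = sum (mult * dim) = 0*1 + 2*1 + 0*1 + 1*1 + 3*2 = 9 = chi_rho(e) = 9.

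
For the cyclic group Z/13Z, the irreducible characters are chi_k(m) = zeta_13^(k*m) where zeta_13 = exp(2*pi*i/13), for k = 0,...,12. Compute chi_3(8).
chi_3(8) = zeta_13^24 = exp(-4*I*pi/13)

Details: chi_3(8) = zeta_13^(3*8) = zeta_13^24. Since zeta_13^13 = 1, this equals zeta_13^11 = exp(2*pi*i*11/13) = exp(-4*I*pi/13).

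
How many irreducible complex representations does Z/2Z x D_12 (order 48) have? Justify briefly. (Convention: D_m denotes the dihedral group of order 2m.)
18

Reasoning: The number of irreducible complex representations of a finite group equals its number of conjugacy classes. For a direct product, #classes(G x H) = #classes(G) * #classes(H). Z/2Z has 2 classes (abelian), D_12 has 9 classes, so 2 * 9 = 18, so Z/2Z x D_12 (order 48) has exactly 18 irreducible complex representations.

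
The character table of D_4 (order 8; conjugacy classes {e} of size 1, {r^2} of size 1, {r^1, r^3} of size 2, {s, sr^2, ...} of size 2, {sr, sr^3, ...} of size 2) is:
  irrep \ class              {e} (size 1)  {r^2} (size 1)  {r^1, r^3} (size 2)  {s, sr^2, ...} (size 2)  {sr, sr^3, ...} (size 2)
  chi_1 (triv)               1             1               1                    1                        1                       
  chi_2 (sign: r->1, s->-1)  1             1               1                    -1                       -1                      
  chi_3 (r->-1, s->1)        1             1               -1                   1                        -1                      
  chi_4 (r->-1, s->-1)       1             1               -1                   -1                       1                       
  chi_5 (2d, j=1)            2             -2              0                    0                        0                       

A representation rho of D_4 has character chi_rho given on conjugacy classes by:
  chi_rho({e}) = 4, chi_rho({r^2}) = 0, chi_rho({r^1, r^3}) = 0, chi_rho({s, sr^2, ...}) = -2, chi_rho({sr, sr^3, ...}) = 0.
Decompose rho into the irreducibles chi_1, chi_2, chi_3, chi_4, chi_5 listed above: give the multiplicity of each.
Multiplicities: chi_1: 0, chi_2: 1, chi_3: 0, chi_4: 1, chi_5: 1.

Argument: Use <chi_rho, chi> = (1/|G|) sum_C |C| * chi_rho(C) * conj(chi(C)) with |G| = 8 for each irreducible chi in the table:
  <chi_rho, chi_1> = (1/8)[1*(4)*conj(1) + 1*(0)*conj(1) + 2*(0)*conj(1) + 2*(-2)*conj(1) + 2*(0)*conj(1)]
      = (1/8)[(4) + (0) + (0) + (-4) + (0)] = 0/8 = 0
  <chi_rho, chi_2> = (1/8)[1*(4)*conj(1) + 1*(0)*conj(1) + 2*(0)*conj(1) + 2*(-2)*conj(-1) + 2*(0)*conj(-1)]
      = (1/8)[(4) + (0) + (0) + (4) + (0)] = 8/8 = 1
  <chi_rho, chi_3> = (1/8)[1*(4)*conj(1) + 1*(0)*conj(1) + 2*(0)*conj(-1) + 2*(-2)*conj(1) + 2*(0)*conj(-1)]
      = (1/8)[(4) + (0) + (0) + (-4) + (0)] = 0/8 = 0
  <chi_rho, chi_4> = (1/8)[1*(4)*conj(1) + 1*(0)*conj(1) + 2*(0)*conj(-1) + 2*(-2)*conj(-1) + 2*(0)*conj(1)]
      = (1/8)[(4) + (0) + (0) + (4) + (0)] = 8/8 = 1
  <chi_rho, chi_5> = (1/8)[1*(4)*conj(2) + 1*(0)*conj(-2) + 2*(0)*conj(0) + 2*(-2)*conj(0) + 2*(0)*conj(0)]
      = (1/8)[(8) + (0) + (0) + (0) + (0)] = 8/8 = 1
Dimension check: dim(rho) = sum (mult * dim) = 0*1 + 1*1 + 0*1 + 1*1 + 1*2 = 4 = chi_rho(e) = 4.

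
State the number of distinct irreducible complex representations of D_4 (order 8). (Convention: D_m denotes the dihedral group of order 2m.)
5

Derivation: The number of irreducible complex representations of a finite group equals its number of conjugacy classes. D_4 has 5 conjugacy classes (n/2 + 3 for n even), so D_4 (order 8) has exactly 5 irreducible complex representations.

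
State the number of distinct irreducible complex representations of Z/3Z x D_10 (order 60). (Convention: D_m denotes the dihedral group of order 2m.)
24

Solution. The number of irreducible complex representations of a finite group equals its number of conjugacy classes. For a direct product, #classes(G x H) = #classes(G) * #classes(H). Z/3Z has 3 classes (abelian), D_10 has 8 classes, so 3 * 8 = 24, so Z/3Z x D_10 (order 60) has exactly 24 irreducible complex representations.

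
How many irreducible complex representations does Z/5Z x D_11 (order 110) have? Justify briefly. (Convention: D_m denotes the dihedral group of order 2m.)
35

Why: The number of irreducible complex representations of a finite group equals its number of conjugacy classes. For a direct product, #classes(G x H) = #classes(G) * #classes(H). Z/5Z has 5 classes (abelian), D_11 has 7 classes, so 5 * 7 = 35, so Z/5Z x D_11 (order 110) has exactly 35 irreducible complex representations.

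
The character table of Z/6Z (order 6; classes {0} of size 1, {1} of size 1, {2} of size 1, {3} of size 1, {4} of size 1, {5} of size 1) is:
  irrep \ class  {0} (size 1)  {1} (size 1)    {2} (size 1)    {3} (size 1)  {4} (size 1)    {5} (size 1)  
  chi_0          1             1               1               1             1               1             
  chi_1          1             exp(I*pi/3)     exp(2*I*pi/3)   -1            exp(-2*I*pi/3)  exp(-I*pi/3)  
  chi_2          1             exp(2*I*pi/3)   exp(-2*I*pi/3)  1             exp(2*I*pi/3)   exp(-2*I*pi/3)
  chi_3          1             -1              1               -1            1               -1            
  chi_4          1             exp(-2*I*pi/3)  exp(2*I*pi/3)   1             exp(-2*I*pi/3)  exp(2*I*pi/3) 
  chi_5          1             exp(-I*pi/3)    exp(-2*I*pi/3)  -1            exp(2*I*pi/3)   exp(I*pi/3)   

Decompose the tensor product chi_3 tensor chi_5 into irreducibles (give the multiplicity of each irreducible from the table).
chi_3 tensor chi_5 = chi_2 (all other irreducibles have multiplicity 0).

Explanation: The character of a tensor product is the pointwise product (chi_3 * chi_5)(C) = chi_3(C) * chi_5(C):
  {0}: (1)*(1), {1}: (-1)*(exp(-I*pi/3)), {2}: (1)*(exp(-2*I*pi/3)), {3}: (-1)*(-1), {4}: (1)*(exp(2*I*pi/3)), {5}: (-1)*(exp(I*pi/3))
so (chi_3 * chi_5) takes values
  {0} -> 1, {1} -> -exp(-I*pi/3), {2} -> exp(-2*I*pi/3), {3} -> 1, {4} -> exp(2*I*pi/3), {5} -> -exp(I*pi/3).
Now take the inner product of this character with each irreducible chi from the table, <chi_3*chi_5, chi> = (1/6) sum_C |C| (chi_3*chi_5)(C) conj(chi(C)):
  <chi_3*chi_5, chi_0> = (1/6)[1*(1)*conj(1) + 1*(-exp(-I*pi/3))*conj(1) + 1*(exp(-2*I*pi/3))*conj(1) + 1*(1)*conj(1) + 1*(exp(2*I*pi/3))*conj(1) + 1*(-exp(I*pi/3))*conj(1)]
      = (1/6)[(1) + (-exp(-I*pi/3)) + (exp(-2*I*pi/3)) + (1) + (exp(2*I*pi/3)) + (-exp(I*pi/3))] = 0/6 = 0
  <chi_3*chi_5, chi_1> = (1/6)[1*(1)*conj(1) + 1*(-exp(-I*pi/3))*conj(exp(I*pi/3)) + 1*(exp(-2*I*pi/3))*conj(exp(2*I*pi/3)) + 1*(1)*conj(-1) + 1*(exp(2*I*pi/3))*conj(exp(-2*I*pi/3)) + 1*(-exp(I*pi/3))*conj(exp(-I*pi/3))]
      = (1/6)[(1) + (-exp(-2*I*pi/3)) + (exp(2*I*pi/3)) + (-1) + (exp(-2*I*pi/3)) + (-exp(2*I*pi/3))] = 0/6 = 0
  <chi_3*chi_5, chi_2> = (1/6)[1*(1)*conj(1) + 1*(-exp(-I*pi/3))*conj(exp(2*I*pi/3)) + 1*(exp(-2*I*pi/3))*conj(exp(-2*I*pi/3)) + 1*(1)*conj(1) + 1*(exp(2*I*pi/3))*conj(exp(2*I*pi/3)) + 1*(-exp(I*pi/3))*conj(exp(-2*I*pi/3))]
      = (1/6)[(1) + (1) + (1) + (1) + (1) + (1)] = 6/6 = 1
  <chi_3*chi_5, chi_3> = (1/6)[1*(1)*conj(1) + 1*(-exp(-I*pi/3))*conj(-1) + 1*(exp(-2*I*pi/3))*conj(1) + 1*(1)*conj(-1) + 1*(exp(2*I*pi/3))*conj(1) + 1*(-exp(I*pi/3))*conj(-1)]
      = (1/6)[(1) + (exp(-I*pi/3)) + (exp(-2*I*pi/3)) + (-1) + (exp(2*I*pi/3)) + (exp(I*pi/3))] = 0/6 = 0
  <chi_3*chi_5, chi_4> = (1/6)[1*(1)*conj(1) + 1*(-exp(-I*pi/3))*conj(exp(-2*I*pi/3)) + 1*(exp(-2*I*pi/3))*conj(exp(2*I*pi/3)) + 1*(1)*conj(1) + 1*(exp(2*I*pi/3))*conj(exp(-2*I*pi/3)) + 1*(-exp(I*pi/3))*conj(exp(2*I*pi/3))]
      = (1/6)[(1) + (-exp(I*pi/3)) + (exp(2*I*pi/3)) + (1) + (exp(-2*I*pi/3)) + (-exp(-I*pi/3))] = 0/6 = 0
  <chi_3*chi_5, chi_5> = (1/6)[1*(1)*conj(1) + 1*(-exp(-I*pi/3))*conj(exp(-I*pi/3)) + 1*(exp(-2*I*pi/3))*conj(exp(-2*I*pi/3)) + 1*(1)*conj(-1) + 1*(exp(2*I*pi/3))*conj(exp(2*I*pi/3)) + 1*(-exp(I*pi/3))*conj(exp(I*pi/3))]
      = (1/6)[(1) + (-1) + (1) + (-1) + (1) + (-1)] = 0/6 = 0
(Exp terms are combined using exp(i*s)*conj(exp(i*t)) = exp(i*(s-t)), and sums of them are collapsed using the identity that for every m > 1 the m distinct m-th roots of unity sum to 0, e.g. 1 + exp(2*I*pi/3) + exp(-2*I*pi/3) = 0.)
Hence the multiplicities are chi_2: 1. Dimension check: dim(chi_3)*dim(chi_5) = 1*1 = 1 and sum (mult * dim) = 1*1 = 1.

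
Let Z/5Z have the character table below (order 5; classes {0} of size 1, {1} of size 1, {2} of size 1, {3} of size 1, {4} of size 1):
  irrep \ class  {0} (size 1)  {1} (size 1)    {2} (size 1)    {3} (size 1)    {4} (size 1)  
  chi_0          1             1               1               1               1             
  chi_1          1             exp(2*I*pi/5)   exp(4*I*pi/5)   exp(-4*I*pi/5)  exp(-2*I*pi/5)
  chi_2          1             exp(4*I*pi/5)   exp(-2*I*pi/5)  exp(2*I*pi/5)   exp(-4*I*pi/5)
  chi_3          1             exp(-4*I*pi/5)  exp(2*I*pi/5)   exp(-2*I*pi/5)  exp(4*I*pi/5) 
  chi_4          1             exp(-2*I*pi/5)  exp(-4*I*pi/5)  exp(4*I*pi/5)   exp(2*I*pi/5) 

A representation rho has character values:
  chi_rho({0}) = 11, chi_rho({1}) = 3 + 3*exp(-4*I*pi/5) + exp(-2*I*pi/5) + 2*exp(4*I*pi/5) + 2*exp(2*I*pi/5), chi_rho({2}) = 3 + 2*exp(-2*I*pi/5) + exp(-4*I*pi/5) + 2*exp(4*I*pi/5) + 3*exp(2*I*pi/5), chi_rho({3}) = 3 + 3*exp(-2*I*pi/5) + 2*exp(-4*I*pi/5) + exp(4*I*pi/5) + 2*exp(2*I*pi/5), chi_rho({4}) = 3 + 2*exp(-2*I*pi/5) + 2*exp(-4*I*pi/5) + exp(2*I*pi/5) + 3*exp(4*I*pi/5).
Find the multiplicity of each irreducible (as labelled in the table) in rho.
Multiplicities: chi_0: 3, chi_1: 2, chi_2: 2, chi_3: 3, chi_4: 1.

Explanation: Use <chi_rho, chi> = (1/|G|) sum_C |C| * chi_rho(C) * conj(chi(C)) with |G| = 5 for each irreducible chi in the table:
  <chi_rho, chi_0> = (1/5)[1*(11)*conj(1) + 1*(3 + 3*exp(-4*I*pi/5) + exp(-2*I*pi/5) + 2*exp(4*I*pi/5) + 2*exp(2*I*pi/5))*conj(1) + 1*(3 + 2*exp(-2*I*pi/5) + exp(-4*I*pi/5) + 2*exp(4*I*pi/5) + 3*exp(2*I*pi/5))*conj(1) + 1*(3 + 3*exp(-2*I*pi/5) + 2*exp(-4*I*pi/5) + exp(4*I*pi/5) + 2*exp(2*I*pi/5))*conj(1) + 1*(3 + 2*exp(-2*I*pi/5) + 2*exp(-4*I*pi/5) + exp(2*I*pi/5) + 3*exp(4*I*pi/5))*conj(1)]
      = (1/5)[(11) + (3 + 3*exp(-4*I*pi/5) + exp(-2*I*pi/5) + 2*exp(4*I*pi/5) + 2*exp(2*I*pi/5)) + (3 + 2*exp(-2*I*pi/5) + exp(-4*I*pi/5) + 2*exp(4*I*pi/5) + 3*exp(2*I*pi/5)) + (3 + 3*exp(-2*I*pi/5) + 2*exp(-4*I*pi/5) + exp(4*I*pi/5) + 2*exp(2*I*pi/5)) + (3 + 2*exp(-2*I*pi/5) + 2*exp(-4*I*pi/5) + exp(2*I*pi/5) + 3*exp(4*I*pi/5))] = 15/5 = 3
  <chi_rho, chi_1> = (1/5)[1*(11)*conj(1) + 1*(3 + 3*exp(-4*I*pi/5) + exp(-2*I*pi/5) + 2*exp(4*I*pi/5) + 2*exp(2*I*pi/5))*conj(exp(2*I*pi/5)) + 1*(3 + 2*exp(-2*I*pi/5) + exp(-4*I*pi/5) + 2*exp(4*I*pi/5) + 3*exp(2*I*pi/5))*conj(exp(4*I*pi/5)) + 1*(3 + 3*exp(-2*I*pi/5) + 2*exp(-4*I*pi/5) + exp(4*I*pi/5) + 2*exp(2*I*pi/5))*conj(exp(-4*I*pi/5)) + 1*(3 + 2*exp(-2*I*pi/5) + 2*exp(-4*I*pi/5) + exp(2*I*pi/5) + 3*exp(4*I*pi/5))*conj(exp(-2*I*pi/5))]
      = (1/5)[(11) + (2 + 3*exp(-2*I*pi/5) + exp(-4*I*pi/5) + 3*exp(4*I*pi/5) + 2*exp(2*I*pi/5)) + (2 + 3*exp(-2*I*pi/5) + 3*exp(-4*I*pi/5) + exp(2*I*pi/5) + 2*exp(4*I*pi/5)) + (2 + 2*exp(-4*I*pi/5) + exp(-2*I*pi/5) + 3*exp(4*I*pi/5) + 3*exp(2*I*pi/5)) + (2 + 2*exp(-2*I*pi/5) + 3*exp(-4*I*pi/5) + exp(4*I*pi/5) + 3*exp(2*I*pi/5))] = 10/5 = 2
  <chi_rho, chi_2> = (1/5)[1*(11)*conj(1) + 1*(3 + 3*exp(-4*I*pi/5) + exp(-2*I*pi/5) + 2*exp(4*I*pi/5) + 2*exp(2*I*pi/5))*conj(exp(4*I*pi/5)) + 1*(3 + 2*exp(-2*I*pi/5) + exp(-4*I*pi/5) + 2*exp(4*I*pi/5) + 3*exp(2*I*pi/5))*conj(exp(-2*I*pi/5)) + 1*(3 + 3*exp(-2*I*pi/5) + 2*exp(-4*I*pi/5) + exp(4*I*pi/5) + 2*exp(2*I*pi/5))*conj(exp(2*I*pi/5)) + 1*(3 + 2*exp(-2*I*pi/5) + 2*exp(-4*I*pi/5) + exp(2*I*pi/5) + 3*exp(4*I*pi/5))*conj(exp(-4*I*pi/5))]
      = (1/5)[(11) + (2 + 2*exp(-2*I*pi/5) + 3*exp(-4*I*pi/5) + exp(4*I*pi/5) + 3*exp(2*I*pi/5)) + (2 + 2*exp(-4*I*pi/5) + exp(-2*I*pi/5) + 3*exp(4*I*pi/5) + 3*exp(2*I*pi/5)) + (2 + 3*exp(-2*I*pi/5) + 3*exp(-4*I*pi/5) + exp(2*I*pi/5) + 2*exp(4*I*pi/5)) + (2 + 3*exp(-2*I*pi/5) + exp(-4*I*pi/5) + 3*exp(4*I*pi/5) + 2*exp(2*I*pi/5))] = 10/5 = 2
  <chi_rho, chi_3> = (1/5)[1*(11)*conj(1) + 1*(3 + 3*exp(-4*I*pi/5) + exp(-2*I*pi/5) + 2*exp(4*I*pi/5) + 2*exp(2*I*pi/5))*conj(exp(-4*I*pi/5)) + 1*(3 + 2*exp(-2*I*pi/5) + exp(-4*I*pi/5) + 2*exp(4*I*pi/5) + 3*exp(2*I*pi/5))*conj(exp(2*I*pi/5)) + 1*(3 + 3*exp(-2*I*pi/5) + 2*exp(-4*I*pi/5) + exp(4*I*pi/5) + 2*exp(2*I*pi/5))*conj(exp(-2*I*pi/5)) + 1*(3 + 2*exp(-2*I*pi/5) + 2*exp(-4*I*pi/5) + exp(2*I*pi/5) + 3*exp(4*I*pi/5))*conj(exp(4*I*pi/5))]
      = (1/5)[(11) + (3 + 2*exp(-2*I*pi/5) + 2*exp(-4*I*pi/5) + exp(2*I*pi/5) + 3*exp(4*I*pi/5)) + (3 + 3*exp(-2*I*pi/5) + 2*exp(-4*I*pi/5) + exp(4*I*pi/5) + 2*exp(2*I*pi/5)) + (3 + 2*exp(-2*I*pi/5) + exp(-4*I*pi/5) + 2*exp(4*I*pi/5) + 3*exp(2*I*pi/5)) + (3 + 3*exp(-4*I*pi/5) + exp(-2*I*pi/5) + 2*exp(4*I*pi/5) + 2*exp(2*I*pi/5))] = 15/5 = 3
  <chi_rho, chi_4> = (1/5)[1*(11)*conj(1) + 1*(3 + 3*exp(-4*I*pi/5) + exp(-2*I*pi/5) + 2*exp(4*I*pi/5) + 2*exp(2*I*pi/5))*conj(exp(-2*I*pi/5)) + 1*(3 + 2*exp(-2*I*pi/5) + exp(-4*I*pi/5) + 2*exp(4*I*pi/5) + 3*exp(2*I*pi/5))*conj(exp(-4*I*pi/5)) + 1*(3 + 3*exp(-2*I*pi/5) + 2*exp(-4*I*pi/5) + exp(4*I*pi/5) + 2*exp(2*I*pi/5))*conj(exp(4*I*pi/5)) + 1*(3 + 2*exp(-2*I*pi/5) + 2*exp(-4*I*pi/5) + exp(2*I*pi/5) + 3*exp(4*I*pi/5))*conj(exp(2*I*pi/5))]
      = (1/5)[(11) + (1 + 3*exp(-2*I*pi/5) + 2*exp(-4*I*pi/5) + 2*exp(4*I*pi/5) + 3*exp(2*I*pi/5)) + (1 + 2*exp(-2*I*pi/5) + 3*exp(-4*I*pi/5) + 3*exp(4*I*pi/5) + 2*exp(2*I*pi/5)) + (1 + 2*exp(-2*I*pi/5) + 3*exp(-4*I*pi/5) + 3*exp(4*I*pi/5) + 2*exp(2*I*pi/5)) + (1 + 3*exp(-2*I*pi/5) + 2*exp(-4*I*pi/5) + 2*exp(4*I*pi/5) + 3*exp(2*I*pi/5))] = 5/5 = 1
(Exp terms are combined using exp(i*s)*conj(exp(i*t)) = exp(i*(s-t)), and sums of them are collapsed using the identity that for every m > 1 the m distinct m-th roots of unity sum to 0, e.g. 1 + exp(2*I*pi/3) + exp(-2*I*pi/3) = 0.)
Dimension check: dim(rho) = sum (mult * dim) = 3*1 + 2*1 + 2*1 + 3*1 + 1*1 = 11 = chi_rho(e) = 11.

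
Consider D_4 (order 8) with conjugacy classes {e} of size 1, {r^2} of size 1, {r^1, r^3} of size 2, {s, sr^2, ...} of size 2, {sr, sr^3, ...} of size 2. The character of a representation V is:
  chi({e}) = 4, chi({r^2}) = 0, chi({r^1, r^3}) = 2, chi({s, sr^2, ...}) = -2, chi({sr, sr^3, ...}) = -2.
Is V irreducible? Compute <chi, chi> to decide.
Not irreducible (reducible): <chi, chi> = 5 > 1.

Details: <chi, chi> = (1/|G|) sum_C |C| * |chi(C)|^2 = (1/8)[1*|4|^2 + 1*|0|^2 + 2*|2|^2 + 2*|-2|^2 + 2*|-2|^2]
  = (1/8)[(16) + (0) + (8) + (8) + (8)] = 40/8 = 5.
A character is irreducible iff <chi, chi> = 1, so this representation is reducible.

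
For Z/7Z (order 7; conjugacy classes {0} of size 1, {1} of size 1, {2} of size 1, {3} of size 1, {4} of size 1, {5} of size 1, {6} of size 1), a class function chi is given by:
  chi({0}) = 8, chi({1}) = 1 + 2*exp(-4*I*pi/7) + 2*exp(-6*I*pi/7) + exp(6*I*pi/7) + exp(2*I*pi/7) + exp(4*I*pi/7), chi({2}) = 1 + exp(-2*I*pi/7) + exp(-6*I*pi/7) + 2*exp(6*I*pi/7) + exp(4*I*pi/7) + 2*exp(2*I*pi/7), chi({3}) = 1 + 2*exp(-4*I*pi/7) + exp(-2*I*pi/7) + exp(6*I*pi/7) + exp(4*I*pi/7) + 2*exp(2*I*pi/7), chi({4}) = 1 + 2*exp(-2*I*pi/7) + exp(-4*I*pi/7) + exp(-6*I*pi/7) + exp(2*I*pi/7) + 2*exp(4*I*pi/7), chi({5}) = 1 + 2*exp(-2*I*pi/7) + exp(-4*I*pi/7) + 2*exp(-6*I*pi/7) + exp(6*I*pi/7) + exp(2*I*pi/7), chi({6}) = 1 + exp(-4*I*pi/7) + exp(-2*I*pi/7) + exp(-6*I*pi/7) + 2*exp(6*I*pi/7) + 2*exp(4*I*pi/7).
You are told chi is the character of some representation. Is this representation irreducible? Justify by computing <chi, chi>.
Not irreducible (reducible): <chi, chi> = 12 > 1.

<chi, chi> = (1/|G|) sum_C |C| * |chi(C)|^2 = (1/7)[1*|8|^2 + 1*|1 + 2*exp(-4*I*pi/7) + 2*exp(-6*I*pi/7) + exp(6*I*pi/7) + exp(2*I*pi/7) + exp(4*I*pi/7)|^2 + 1*|1 + exp(-2*I*pi/7) + exp(-6*I*pi/7) + 2*exp(6*I*pi/7) + exp(4*I*pi/7) + 2*exp(2*I*pi/7)|^2 + 1*|1 + 2*exp(-4*I*pi/7) + exp(-2*I*pi/7) + exp(6*I*pi/7) + exp(4*I*pi/7) + 2*exp(2*I*pi/7)|^2 + 1*|1 + 2*exp(-2*I*pi/7) + exp(-4*I*pi/7) + exp(-6*I*pi/7) + exp(2*I*pi/7) + 2*exp(4*I*pi/7)|^2 + 1*|1 + 2*exp(-2*I*pi/7) + exp(-4*I*pi/7) + 2*exp(-6*I*pi/7) + exp(6*I*pi/7) + exp(2*I*pi/7)|^2 + 1*|1 + exp(-4*I*pi/7) + exp(-2*I*pi/7) + exp(-6*I*pi/7) + 2*exp(6*I*pi/7) + 2*exp(4*I*pi/7)|^2]
  = (1/7)[(64) + (12 + 8*exp(-4*I*pi/7) + 9*exp(-2*I*pi/7) + 9*exp(-6*I*pi/7) + 9*exp(6*I*pi/7) + 9*exp(2*I*pi/7) + 8*exp(4*I*pi/7)) + (12 + 9*exp(-4*I*pi/7) + 9*exp(-2*I*pi/7) + 8*exp(-6*I*pi/7) + 8*exp(6*I*pi/7) + 9*exp(2*I*pi/7) + 9*exp(4*I*pi/7)) + (12 + 9*exp(-4*I*pi/7) + 8*exp(-2*I*pi/7) + 9*exp(-6*I*pi/7) + 9*exp(6*I*pi/7) + 8*exp(2*I*pi/7) + 9*exp(4*I*pi/7)) + (12 + 9*exp(-4*I*pi/7) + 8*exp(-2*I*pi/7) + 9*exp(-6*I*pi/7) + 9*exp(6*I*pi/7) + 8*exp(2*I*pi/7) + 9*exp(4*I*pi/7)) + (12 + 9*exp(-4*I*pi/7) + 9*exp(-2*I*pi/7) + 8*exp(-6*I*pi/7) + 8*exp(6*I*pi/7) + 9*exp(2*I*pi/7) + 9*exp(4*I*pi/7)) + (12 + 8*exp(-4*I*pi/7) + 9*exp(-2*I*pi/7) + 9*exp(-6*I*pi/7) + 9*exp(6*I*pi/7) + 9*exp(2*I*pi/7) + 8*exp(4*I*pi/7))] = 84/7 = 12.
(Exp terms are combined using exp(i*s)*conj(exp(i*t)) = exp(i*(s-t)), and sums of them are collapsed using the identity that for every m > 1 the m distinct m-th roots of unity sum to 0, e.g. 1 + exp(2*I*pi/3) + exp(-2*I*pi/3) = 0.)
A character is irreducible iff <chi, chi> = 1, so this representation is reducible.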